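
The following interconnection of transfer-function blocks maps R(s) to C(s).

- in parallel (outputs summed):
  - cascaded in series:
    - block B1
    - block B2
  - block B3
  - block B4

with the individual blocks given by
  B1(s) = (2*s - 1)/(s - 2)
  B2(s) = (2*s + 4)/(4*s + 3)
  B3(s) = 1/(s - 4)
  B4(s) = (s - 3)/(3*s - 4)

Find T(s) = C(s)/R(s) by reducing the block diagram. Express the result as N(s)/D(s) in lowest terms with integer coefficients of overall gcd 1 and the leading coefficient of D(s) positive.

Answer: (16*s^4 - 67*s^3 + 2*s^2 + 144*s - 112)/(12*s^4 - 79*s^3 + 126*s^2 + 16*s - 96)

Working:
1. reduce the series chain B1, B2 -> (4*s^2 + 6*s - 4)/(4*s^2 - 5*s - 6)
2. parallel reduction of (B1*B2), B3, B4; the result is T(s) itself (integer coefficients, no common factor, positive leading denominator coefficient)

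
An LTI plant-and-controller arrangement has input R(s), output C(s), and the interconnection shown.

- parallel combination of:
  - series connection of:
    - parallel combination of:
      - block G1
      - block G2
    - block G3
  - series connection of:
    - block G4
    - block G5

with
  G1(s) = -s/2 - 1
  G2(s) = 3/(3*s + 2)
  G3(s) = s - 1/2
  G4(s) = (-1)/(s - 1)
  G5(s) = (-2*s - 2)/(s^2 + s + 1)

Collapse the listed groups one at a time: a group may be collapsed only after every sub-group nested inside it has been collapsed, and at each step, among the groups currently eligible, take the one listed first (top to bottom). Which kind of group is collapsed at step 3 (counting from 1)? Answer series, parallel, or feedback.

The answer is series.

Reasoning:
(1) parallel reduction of G1, G2
(2) multiply (G1+G2), G3 (series)
(3) multiply G4, G5 (series)
(4) reduce the parallel group ((G1+G2)*G3), (G4*G5)
Step 3: series.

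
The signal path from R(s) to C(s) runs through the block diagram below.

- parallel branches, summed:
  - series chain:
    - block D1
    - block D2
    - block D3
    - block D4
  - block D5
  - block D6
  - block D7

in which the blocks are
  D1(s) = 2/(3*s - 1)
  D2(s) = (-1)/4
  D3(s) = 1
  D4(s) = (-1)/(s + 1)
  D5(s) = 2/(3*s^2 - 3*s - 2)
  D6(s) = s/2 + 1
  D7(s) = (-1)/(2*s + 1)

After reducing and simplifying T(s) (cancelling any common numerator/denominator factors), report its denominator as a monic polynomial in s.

First reduce the diagram to T(s).

Step 1. multiply D1, D2, D3, D4 (series): 1/(6*s^2 + 4*s - 2)
Step 2. reduce the parallel group (D1*D2*D3*D4), D5, D6, D7: (18*s^6 + 39*s^5 - 45*s^4 - 47*s^3 + 24*s^2 + 3*s - 6)/(36*s^5 + 6*s^4 - 66*s^3 - 34*s^2 + 6*s + 4)
T(s) is the step-2 result (common factors already cancelled). Leading coefficient of the denominator: 36. Divide through by 36 for the monic polynomial.

Answer: s^5 + s^4/6 - 11*s^3/6 - 17*s^2/18 + s/6 + 1/9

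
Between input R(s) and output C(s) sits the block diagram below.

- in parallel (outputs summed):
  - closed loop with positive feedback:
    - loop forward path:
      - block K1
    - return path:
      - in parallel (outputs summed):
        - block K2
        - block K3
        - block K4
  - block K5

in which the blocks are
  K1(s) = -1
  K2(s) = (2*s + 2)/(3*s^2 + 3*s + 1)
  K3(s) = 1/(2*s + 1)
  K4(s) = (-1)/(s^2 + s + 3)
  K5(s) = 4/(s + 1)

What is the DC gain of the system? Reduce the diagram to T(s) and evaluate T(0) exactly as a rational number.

1. add K2, K3, K4 (parallel) = (7*s^4 + 10*s^3 + 24*s^2 + 25*s + 8)/(6*s^5 + 15*s^4 + 32*s^3 + 33*s^2 + 16*s + 3)
2. reduce the feedback loop with forward K1 and return (K2+K3+K4) = (-6*s^5 - 15*s^4 - 32*s^3 - 33*s^2 - 16*s - 3)/(6*s^5 + 22*s^4 + 42*s^3 + 57*s^2 + 41*s + 11)
3. sum the parallel branches [K1/(1-K1*(K2+K3+K4))], K5 = (-6*s^6 + 3*s^5 + 41*s^4 + 103*s^3 + 179*s^2 + 145*s + 41)/(6*s^6 + 28*s^5 + 64*s^4 + 99*s^3 + 98*s^2 + 52*s + 11)
The step-3 result is T(s). Setting s = 0: T(0) = 41/11.

Final answer: 41/11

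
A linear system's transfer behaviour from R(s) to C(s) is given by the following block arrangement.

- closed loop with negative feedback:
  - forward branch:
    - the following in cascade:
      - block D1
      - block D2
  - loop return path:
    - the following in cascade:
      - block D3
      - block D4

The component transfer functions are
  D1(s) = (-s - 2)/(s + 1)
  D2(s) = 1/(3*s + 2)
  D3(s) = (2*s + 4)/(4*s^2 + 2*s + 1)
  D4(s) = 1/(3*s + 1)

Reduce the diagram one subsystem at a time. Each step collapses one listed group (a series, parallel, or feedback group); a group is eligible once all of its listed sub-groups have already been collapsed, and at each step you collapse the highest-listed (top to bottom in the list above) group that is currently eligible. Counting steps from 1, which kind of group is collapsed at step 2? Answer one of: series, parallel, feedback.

The answer is series.

Reasoning:
(1) series reduction of D1, D2
(2) cascade D3, D4
(3) collapse the loop ((D1*D2) forward, (D3*D4) return)
The group at step 2 is a series group.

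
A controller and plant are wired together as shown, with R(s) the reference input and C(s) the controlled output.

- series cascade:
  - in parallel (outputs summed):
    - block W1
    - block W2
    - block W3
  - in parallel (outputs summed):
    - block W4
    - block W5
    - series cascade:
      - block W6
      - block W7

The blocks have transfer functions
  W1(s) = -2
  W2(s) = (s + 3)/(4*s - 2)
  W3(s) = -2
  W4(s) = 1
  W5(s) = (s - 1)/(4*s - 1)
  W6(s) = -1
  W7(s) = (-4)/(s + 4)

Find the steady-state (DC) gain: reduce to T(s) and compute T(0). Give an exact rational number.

Step 1. combine W1, W2, W3 in parallel, giving (11 - 15*s)/(4*s - 2)
Step 2. cascade W6, W7, giving 4/(s + 4)
Step 3. parallel reduction of W4, W5, (W6*W7), giving (5*s^2 + 34*s - 12)/(4*s^2 + 15*s - 4)
Step 4. reduce the series chain (W1+W2+W3), (W4+W5+(W6*W7)), giving (-75*s^3 - 455*s^2 + 554*s - 132)/(16*s^3 + 52*s^2 - 46*s + 8)
That last expression is T(s); at s = 0 only the constant terms survive, so T(0) = -132/8 = -33/2.

Answer: -33/2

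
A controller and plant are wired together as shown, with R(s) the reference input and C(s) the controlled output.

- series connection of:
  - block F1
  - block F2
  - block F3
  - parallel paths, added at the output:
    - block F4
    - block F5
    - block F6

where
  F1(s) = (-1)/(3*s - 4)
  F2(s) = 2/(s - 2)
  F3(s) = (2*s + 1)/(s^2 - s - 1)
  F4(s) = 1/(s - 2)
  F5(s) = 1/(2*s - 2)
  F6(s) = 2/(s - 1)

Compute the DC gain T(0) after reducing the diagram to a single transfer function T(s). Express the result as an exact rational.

First reduce the diagram to T(s).

Step 1 - parallel reduction of F4, F5, F6; result (7*s - 12)/(2*s^2 - 6*s + 4)
Step 2 - multiply F1, F2, F3, (F4+F5+F6) (series); result (-14*s^2 + 17*s + 12)/(3*s^6 - 22*s^5 + 60*s^4 - 69*s^3 + 16*s^2 + 28*s - 16)
Step 2 gives the overall T(s). Then T(0) = 12/(-16) = -3/4.

Answer: -3/4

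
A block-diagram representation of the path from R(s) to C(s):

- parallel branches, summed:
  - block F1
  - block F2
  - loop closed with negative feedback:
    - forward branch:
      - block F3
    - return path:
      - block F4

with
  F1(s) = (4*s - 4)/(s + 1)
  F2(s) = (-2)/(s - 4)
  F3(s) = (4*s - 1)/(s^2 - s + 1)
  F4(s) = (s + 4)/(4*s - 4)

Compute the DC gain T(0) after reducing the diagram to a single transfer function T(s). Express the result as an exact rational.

First reduce the diagram to T(s).

Step 1: reduce the feedback loop with forward F3 and return F4, giving (16*s^2 - 20*s + 4)/(4*s^3 - 4*s^2 + 23*s - 8)
Step 2: reduce the parallel group F1, F2, [F3/(1+F3*F4)], giving (16*s^5 - 88*s^4 + 168*s^3 - 594*s^2 + 566*s - 128)/(4*s^5 - 16*s^4 + 19*s^3 - 61*s^2 - 68*s + 32)
The step-2 result is T(s). Setting s = 0: T(0) = -128/32 = -4.

Answer: -4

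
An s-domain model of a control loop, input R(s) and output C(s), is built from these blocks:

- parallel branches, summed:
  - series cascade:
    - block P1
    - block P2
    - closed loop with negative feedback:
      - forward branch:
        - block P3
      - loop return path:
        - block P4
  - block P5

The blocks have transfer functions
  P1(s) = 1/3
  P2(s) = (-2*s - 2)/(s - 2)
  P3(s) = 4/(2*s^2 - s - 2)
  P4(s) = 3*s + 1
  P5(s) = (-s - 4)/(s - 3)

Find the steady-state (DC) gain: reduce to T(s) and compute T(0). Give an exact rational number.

First reduce the diagram to T(s).

1. apply the feedback formula to P3, P4 gives 4/(2*s^2 + 11*s + 2)
2. multiply P1, P2, [P3/(1+P3*P4)] (series) gives (-8*s - 8)/(6*s^3 + 21*s^2 - 60*s - 12)
3. add (P1*P2*[P3/(1+P3*P4)]), P5 (parallel) gives (-6*s^4 - 45*s^3 - 32*s^2 + 268*s + 72)/(6*s^4 + 3*s^3 - 123*s^2 + 168*s + 36)
The step-3 result is T(s). Setting s = 0: T(0) = 72/36 = 2.

Answer: 2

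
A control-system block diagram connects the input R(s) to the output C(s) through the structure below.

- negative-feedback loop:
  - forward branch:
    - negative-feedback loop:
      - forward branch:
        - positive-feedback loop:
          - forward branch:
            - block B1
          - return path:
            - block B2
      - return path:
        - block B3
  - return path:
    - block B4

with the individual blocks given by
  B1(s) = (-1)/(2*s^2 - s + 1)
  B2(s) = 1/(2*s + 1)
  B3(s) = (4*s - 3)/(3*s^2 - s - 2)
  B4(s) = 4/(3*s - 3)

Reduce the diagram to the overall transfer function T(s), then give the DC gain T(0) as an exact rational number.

Step 1: feedback reduction of B1, B2, giving (-2*s - 1)/(4*s^3 + s + 2)
Step 2: close the feedback loop around [B1/(1-B1*B2)], B3, giving (-6*s^3 - s^2 + 5*s + 2)/(12*s^5 - 4*s^4 - 5*s^3 - 3*s^2 - 2*s - 1)
Step 3: feedback reduction of [[B1/(1-B1*B2)]/(1+[B1/(1-B1*B2)]*B3)], B4, giving (-18*s^3 - 3*s^2 + 15*s + 6)/(36*s^5 - 12*s^4 - 15*s^3 - 33*s^2 - 34*s - 11)
Step 3 gives the overall T(s). Then T(0) = 6/(-11) = -6/11.

Final answer: -6/11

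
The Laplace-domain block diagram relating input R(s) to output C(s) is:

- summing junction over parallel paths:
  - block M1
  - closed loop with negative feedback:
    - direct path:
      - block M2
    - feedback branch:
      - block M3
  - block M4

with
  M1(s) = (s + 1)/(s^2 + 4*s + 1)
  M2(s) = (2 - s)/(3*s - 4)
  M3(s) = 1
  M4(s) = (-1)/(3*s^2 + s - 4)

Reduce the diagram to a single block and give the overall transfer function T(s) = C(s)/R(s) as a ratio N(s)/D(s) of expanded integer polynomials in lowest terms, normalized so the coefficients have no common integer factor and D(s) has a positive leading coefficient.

[1] feedback reduction of M2, M3 gives (2 - s)/(2*s - 2)
[2] add M1, [M2/(1+M2*M3)], M4 (parallel): this yields T(s), and no further normalization is needed

Answer: (-3*s^4 - 4*s^3 + 19*s^2 + 20*s - 2)/(6*s^4 + 26*s^3 + 6*s^2 - 30*s - 8)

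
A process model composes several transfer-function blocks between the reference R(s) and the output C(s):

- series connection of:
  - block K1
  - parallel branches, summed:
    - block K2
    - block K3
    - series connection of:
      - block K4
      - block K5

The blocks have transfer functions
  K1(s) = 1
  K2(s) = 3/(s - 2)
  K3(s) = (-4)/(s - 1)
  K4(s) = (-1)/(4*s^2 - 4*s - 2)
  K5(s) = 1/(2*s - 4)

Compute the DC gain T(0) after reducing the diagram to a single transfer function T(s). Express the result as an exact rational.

Step 1 - cascade K4, K5 -> (-1)/(8*s^3 - 24*s^2 + 12*s + 8)
Step 2 - reduce the parallel group K2, K3, (K4*K5) -> (-8*s^3 + 48*s^2 - 37*s - 19)/(8*s^4 - 32*s^3 + 36*s^2 - 4*s - 8)
Step 3 - reduce the series chain K1, (K2+K3+(K4*K5)) -> (-8*s^3 + 48*s^2 - 37*s - 19)/(8*s^4 - 32*s^3 + 36*s^2 - 4*s - 8)
Step 3 gives the overall T(s). Then T(0) = -19/(-8) = 19/8.

Final answer: 19/8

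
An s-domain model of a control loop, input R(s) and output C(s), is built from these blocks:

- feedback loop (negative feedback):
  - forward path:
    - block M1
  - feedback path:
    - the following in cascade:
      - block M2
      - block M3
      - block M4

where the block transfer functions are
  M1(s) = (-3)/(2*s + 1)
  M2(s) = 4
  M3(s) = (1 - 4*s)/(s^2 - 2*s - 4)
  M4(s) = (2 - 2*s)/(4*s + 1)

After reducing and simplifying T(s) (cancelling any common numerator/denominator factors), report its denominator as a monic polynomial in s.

Step 1: multiply M2, M3, M4 (series), giving (32*s^2 - 40*s + 8)/(4*s^3 - 7*s^2 - 18*s - 4)
Step 2: feedback reduction of M1, (M2*M3*M4), giving (-12*s^3 + 21*s^2 + 54*s + 12)/(8*s^4 - 10*s^3 - 139*s^2 + 94*s - 28)
T(s) is the step-2 result (common factors already cancelled). Leading coefficient of the denominator: 8. Divide through by 8 for the monic polynomial.

Final answer: s^4 - 5*s^3/4 - 139*s^2/8 + 47*s/4 - 7/2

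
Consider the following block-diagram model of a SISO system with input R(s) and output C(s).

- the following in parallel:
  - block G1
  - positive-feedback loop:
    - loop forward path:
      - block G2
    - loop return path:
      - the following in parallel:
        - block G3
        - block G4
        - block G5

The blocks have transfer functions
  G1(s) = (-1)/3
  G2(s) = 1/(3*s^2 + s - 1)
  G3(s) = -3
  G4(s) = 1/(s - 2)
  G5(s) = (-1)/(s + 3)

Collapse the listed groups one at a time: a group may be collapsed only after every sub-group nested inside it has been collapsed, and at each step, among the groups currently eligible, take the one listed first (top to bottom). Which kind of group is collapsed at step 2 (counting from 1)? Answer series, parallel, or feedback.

1. add G3, G4, G5 (parallel)
2. feedback reduction of G2, (G3+G4+G5)
3. reduce the parallel group G1, [G2/(1-G2*(G3+G4+G5))]
At step 2 the group reduced is feedback.

Final answer: feedback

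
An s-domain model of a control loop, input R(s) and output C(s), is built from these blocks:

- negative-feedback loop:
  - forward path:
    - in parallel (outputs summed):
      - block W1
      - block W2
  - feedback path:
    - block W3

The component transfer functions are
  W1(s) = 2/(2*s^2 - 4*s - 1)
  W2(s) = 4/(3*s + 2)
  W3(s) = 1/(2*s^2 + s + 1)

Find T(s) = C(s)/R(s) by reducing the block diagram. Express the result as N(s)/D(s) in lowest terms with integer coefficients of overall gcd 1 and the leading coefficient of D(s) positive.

Step 1: combine W1, W2 in parallel, giving (8*s^2 - 10*s)/(6*s^3 - 8*s^2 - 11*s - 2)
Step 2: feedback reduction of (W1+W2), W3; the result is T(s) itself (integer coefficients, no common factor, positive leading denominator coefficient)

Therefore the answer is (16*s^4 - 12*s^3 - 2*s^2 - 10*s)/(12*s^5 - 10*s^4 - 24*s^3 - 15*s^2 - 23*s - 2).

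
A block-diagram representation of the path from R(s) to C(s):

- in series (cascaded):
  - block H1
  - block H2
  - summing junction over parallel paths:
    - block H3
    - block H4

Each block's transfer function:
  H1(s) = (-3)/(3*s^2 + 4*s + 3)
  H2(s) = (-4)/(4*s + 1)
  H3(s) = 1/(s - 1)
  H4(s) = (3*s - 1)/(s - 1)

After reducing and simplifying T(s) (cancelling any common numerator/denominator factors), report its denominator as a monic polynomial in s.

First reduce the diagram to T(s).

Step 1. add H3, H4 (parallel), giving (3*s)/(s - 1)
Step 2. combine H1, H2, (H3+H4) in series, giving (36*s)/(12*s^4 + 7*s^3 - 3*s^2 - 13*s - 3)
That last expression is T(s), already simplified. Scaling its denominator by 1/12 (the reciprocal of the leading coefficient) yields the monic denominator.

Answer: s^4 + 7*s^3/12 - s^2/4 - 13*s/12 - 1/4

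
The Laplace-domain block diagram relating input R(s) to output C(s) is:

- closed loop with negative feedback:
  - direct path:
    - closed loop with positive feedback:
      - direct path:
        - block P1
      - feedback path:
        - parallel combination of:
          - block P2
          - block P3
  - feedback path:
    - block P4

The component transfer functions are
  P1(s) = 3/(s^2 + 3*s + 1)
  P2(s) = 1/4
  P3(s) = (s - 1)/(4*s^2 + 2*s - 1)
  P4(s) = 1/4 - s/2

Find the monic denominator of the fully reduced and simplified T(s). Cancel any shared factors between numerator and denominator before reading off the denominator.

Step 1. sum the parallel branches P2, P3 = (4*s^2 + 6*s - 5)/(16*s^2 + 8*s - 4)
Step 2. collapse the loop (P1 forward, (P2+P3) return) = (48*s^2 + 24*s - 12)/(16*s^4 + 56*s^3 + 24*s^2 - 22*s + 11)
Step 3. close the feedback loop around [P1/(1-P1*(P2+P3))], P4 = (24*s^2 + 12*s - 6)/(8*s^4 + 16*s^3 + 12*s^2 - 5*s + 4)
That last expression is T(s), already simplified. Scaling its denominator by 1/8 (the reciprocal of the leading coefficient) yields the monic denominator.

Therefore the answer is s^4 + 2*s^3 + 3*s^2/2 - 5*s/8 + 1/2.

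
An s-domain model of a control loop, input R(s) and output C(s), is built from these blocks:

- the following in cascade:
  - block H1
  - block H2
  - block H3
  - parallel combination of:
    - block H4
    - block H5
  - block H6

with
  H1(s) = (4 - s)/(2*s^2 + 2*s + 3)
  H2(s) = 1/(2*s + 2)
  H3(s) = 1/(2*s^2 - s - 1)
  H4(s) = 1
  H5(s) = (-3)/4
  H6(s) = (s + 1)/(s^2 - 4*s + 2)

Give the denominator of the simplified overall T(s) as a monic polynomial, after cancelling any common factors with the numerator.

Step 1 - combine H4, H5 in parallel gives 1/4
Step 2 - multiply H1, H2, H3, (H4+H5), H6 (series) gives (4 - s)/(32*s^6 - 112*s^5 + 16*s^4 - 72*s^3 + 168*s^2 + 16*s - 48)
No further cancellation is possible in the step-2 result, so that is T(s). Its denominator becomes monic after dividing by the leading coefficient 32.

Hence the answer: s^6 - 7*s^5/2 + s^4/2 - 9*s^3/4 + 21*s^2/4 + s/2 - 3/2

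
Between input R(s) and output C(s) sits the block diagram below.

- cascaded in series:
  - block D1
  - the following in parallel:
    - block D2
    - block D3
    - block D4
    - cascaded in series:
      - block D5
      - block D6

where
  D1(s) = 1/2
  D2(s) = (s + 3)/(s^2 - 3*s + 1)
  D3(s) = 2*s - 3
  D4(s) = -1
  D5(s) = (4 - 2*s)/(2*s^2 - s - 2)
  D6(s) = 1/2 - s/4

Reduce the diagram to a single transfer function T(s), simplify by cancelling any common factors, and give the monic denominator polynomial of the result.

Step 1: cascade D5, D6, giving (s^2 - 4*s + 4)/(4*s^2 - 2*s - 4)
Step 2: parallel reduction of D2, D3, D4, (D5*D6), giving (8*s^5 - 43*s^4 + 65*s^3 + 23*s^2 - 74*s + 8)/(4*s^4 - 14*s^3 + 6*s^2 + 10*s - 4)
Step 3: multiply D1, (D2+D3+D4+(D5*D6)) (series), giving (8*s^5 - 43*s^4 + 65*s^3 + 23*s^2 - 74*s + 8)/(8*s^4 - 28*s^3 + 12*s^2 + 20*s - 8)
That last expression is T(s), already simplified. Scaling its denominator by 1/8 (the reciprocal of the leading coefficient) yields the monic denominator.

Final answer: s^4 - 7*s^3/2 + 3*s^2/2 + 5*s/2 - 1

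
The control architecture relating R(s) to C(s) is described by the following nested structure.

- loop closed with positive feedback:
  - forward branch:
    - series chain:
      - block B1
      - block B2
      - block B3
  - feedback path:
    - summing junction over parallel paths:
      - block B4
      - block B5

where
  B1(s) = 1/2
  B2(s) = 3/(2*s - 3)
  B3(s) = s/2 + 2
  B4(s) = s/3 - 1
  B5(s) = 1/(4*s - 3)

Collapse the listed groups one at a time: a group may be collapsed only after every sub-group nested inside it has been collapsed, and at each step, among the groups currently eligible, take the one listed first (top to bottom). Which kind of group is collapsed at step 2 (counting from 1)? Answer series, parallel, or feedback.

Reducing step by step:

Step 1. reduce the series chain B1, B2, B3
Step 2. reduce the parallel group B4, B5
Step 3. reduce the feedback loop with forward (B1*B2*B3) and return (B4+B5)
The group at step 2 is a parallel group.

Answer: parallel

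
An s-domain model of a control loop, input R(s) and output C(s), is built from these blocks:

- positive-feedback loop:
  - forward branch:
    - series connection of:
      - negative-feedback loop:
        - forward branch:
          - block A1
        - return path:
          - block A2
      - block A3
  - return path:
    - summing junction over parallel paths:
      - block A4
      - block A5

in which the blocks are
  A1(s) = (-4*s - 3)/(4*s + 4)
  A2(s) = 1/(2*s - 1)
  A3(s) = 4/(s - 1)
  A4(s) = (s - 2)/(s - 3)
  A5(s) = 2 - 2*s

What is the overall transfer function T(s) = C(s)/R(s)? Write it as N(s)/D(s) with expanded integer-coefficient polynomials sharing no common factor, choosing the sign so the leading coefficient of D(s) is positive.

The answer is (32*s^3 - 88*s^2 - 36*s + 36)/(56*s^4 - 240*s^3 + 143*s^2 + 144*s - 75).

Reasoning:
Step 1. reduce the feedback loop with forward A1 and return A2; result (-8*s^2 - 2*s + 3)/(8*s^2 - 7)
Step 2. cascade [A1/(1+A1*A2)], A3; result (-32*s^2 - 8*s + 12)/(8*s^3 - 8*s^2 - 7*s + 7)
Step 3. combine A4, A5 in parallel; result (-2*s^2 + 9*s - 8)/(s - 3)
Step 4. feedback reduction of ([A1/(1+A1*A2)]*A3), (A4+A5), giving the overall T(s)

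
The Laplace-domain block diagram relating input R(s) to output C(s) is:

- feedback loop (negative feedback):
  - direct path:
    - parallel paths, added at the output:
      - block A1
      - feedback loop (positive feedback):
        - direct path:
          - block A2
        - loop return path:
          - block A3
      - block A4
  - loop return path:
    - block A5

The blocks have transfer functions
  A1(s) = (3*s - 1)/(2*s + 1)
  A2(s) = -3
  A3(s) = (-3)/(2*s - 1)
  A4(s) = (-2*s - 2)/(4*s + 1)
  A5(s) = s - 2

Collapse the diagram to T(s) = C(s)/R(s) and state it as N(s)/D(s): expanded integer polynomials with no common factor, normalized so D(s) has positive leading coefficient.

Reducing step by step:

Step 1: reduce the feedback loop with forward A2 and return A3 -> (3 - 6*s)/(2*s - 10)
Step 2: sum the parallel branches A1, [A2/(1-A2*A3)], A4 -> (-32*s^3 - 106*s^2 + 76*s + 33)/(16*s^3 - 68*s^2 - 58*s - 10)
Step 3: collapse the loop ((A1+[A2/(1-A2*A3)]+A4) forward, A5 return): this yields T(s), and no further normalization is needed

Answer: (32*s^3 + 106*s^2 - 76*s - 33)/(32*s^4 + 26*s^3 - 220*s^2 + 177*s + 76)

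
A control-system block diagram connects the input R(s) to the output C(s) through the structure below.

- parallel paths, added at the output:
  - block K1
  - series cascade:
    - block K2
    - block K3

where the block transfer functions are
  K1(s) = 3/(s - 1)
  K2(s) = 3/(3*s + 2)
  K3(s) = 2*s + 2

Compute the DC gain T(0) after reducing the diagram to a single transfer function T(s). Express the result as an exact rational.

Answer: 0

Working:
Step 1: cascade K2, K3 -> (6*s + 6)/(3*s + 2)
Step 2: add K1, (K2*K3) (parallel) -> (6*s^2 + 9*s)/(3*s^2 - s - 2)
The step-2 result is T(s). Setting s = 0: T(0) = 0/(-2) = 0.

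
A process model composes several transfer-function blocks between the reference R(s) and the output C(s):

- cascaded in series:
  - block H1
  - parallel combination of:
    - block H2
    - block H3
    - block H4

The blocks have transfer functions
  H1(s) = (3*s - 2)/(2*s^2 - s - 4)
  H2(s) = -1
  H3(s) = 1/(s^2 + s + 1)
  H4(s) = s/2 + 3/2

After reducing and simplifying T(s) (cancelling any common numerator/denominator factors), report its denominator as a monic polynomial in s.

1. combine H2, H3, H4 in parallel; result (s^3 + 2*s^2 + 2*s + 3)/(2*s^2 + 2*s + 2)
2. combine H1, (H2+H3+H4) in series; result (3*s^4 + 4*s^3 + 2*s^2 + 5*s - 6)/(4*s^4 + 2*s^3 - 6*s^2 - 10*s - 8)
Step 2 gives the fully reduced T(s), with no common factor left to cancel. The denominator's leading coefficient is 4, so divide each of its coefficients by 4 to get the monic form.

Answer: s^4 + s^3/2 - 3*s^2/2 - 5*s/2 - 2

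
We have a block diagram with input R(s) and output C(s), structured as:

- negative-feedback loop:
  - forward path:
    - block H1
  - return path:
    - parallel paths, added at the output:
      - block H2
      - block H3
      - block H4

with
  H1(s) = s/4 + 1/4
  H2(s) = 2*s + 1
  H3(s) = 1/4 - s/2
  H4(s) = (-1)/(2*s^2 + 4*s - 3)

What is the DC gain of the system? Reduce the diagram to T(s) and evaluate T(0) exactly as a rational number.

[1] parallel reduction of H2, H3, H4 = (12*s^3 + 34*s^2 + 2*s - 19)/(8*s^2 + 16*s - 12)
[2] apply the feedback formula to H1, (H2+H3+H4) = (8*s^3 + 24*s^2 + 4*s - 12)/(12*s^4 + 46*s^3 + 68*s^2 + 47*s - 67)
Evaluating the step-2 result (the overall T(s)) at s = 0 gives T(0) = -12/(-67) = 12/67.

Therefore the answer is 12/67.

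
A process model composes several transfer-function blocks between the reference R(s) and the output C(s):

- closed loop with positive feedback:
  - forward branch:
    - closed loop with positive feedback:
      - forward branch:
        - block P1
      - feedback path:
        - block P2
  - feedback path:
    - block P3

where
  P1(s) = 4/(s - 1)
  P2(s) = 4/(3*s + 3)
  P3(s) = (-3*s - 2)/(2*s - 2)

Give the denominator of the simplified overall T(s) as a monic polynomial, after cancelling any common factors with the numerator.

Step 1 - apply the feedback formula to P1, P2; result (12*s + 12)/(3*s^2 - 19)
Step 2 - close the feedback loop around [P1/(1-P1*P2)], P3; result (12*s^2 - 12)/(3*s^3 + 15*s^2 + 11*s + 31)
Step 2 gives the fully reduced T(s), with no common factor left to cancel. The denominator's leading coefficient is 3, so divide each of its coefficients by 3 to get the monic form.

Therefore the answer is s^3 + 5*s^2 + 11*s/3 + 31/3.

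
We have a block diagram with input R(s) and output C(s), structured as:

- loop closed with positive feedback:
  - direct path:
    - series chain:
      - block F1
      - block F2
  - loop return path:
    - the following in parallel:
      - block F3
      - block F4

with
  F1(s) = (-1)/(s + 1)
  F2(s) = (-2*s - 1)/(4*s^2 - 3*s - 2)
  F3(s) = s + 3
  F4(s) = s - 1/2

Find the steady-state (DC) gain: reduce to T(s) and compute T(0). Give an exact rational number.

1. reduce the series chain F1, F2 = (2*s + 1)/(4*s^3 + s^2 - 5*s - 2)
2. reduce the parallel group F3, F4 = 2*s + 5/2
3. reduce the feedback loop with forward (F1*F2) and return (F3+F4) = (4*s + 2)/(8*s^3 - 6*s^2 - 24*s - 9)
Step 3 gives the overall T(s). Then T(0) = 2/(-9) = -2/9.

Hence the answer: -2/9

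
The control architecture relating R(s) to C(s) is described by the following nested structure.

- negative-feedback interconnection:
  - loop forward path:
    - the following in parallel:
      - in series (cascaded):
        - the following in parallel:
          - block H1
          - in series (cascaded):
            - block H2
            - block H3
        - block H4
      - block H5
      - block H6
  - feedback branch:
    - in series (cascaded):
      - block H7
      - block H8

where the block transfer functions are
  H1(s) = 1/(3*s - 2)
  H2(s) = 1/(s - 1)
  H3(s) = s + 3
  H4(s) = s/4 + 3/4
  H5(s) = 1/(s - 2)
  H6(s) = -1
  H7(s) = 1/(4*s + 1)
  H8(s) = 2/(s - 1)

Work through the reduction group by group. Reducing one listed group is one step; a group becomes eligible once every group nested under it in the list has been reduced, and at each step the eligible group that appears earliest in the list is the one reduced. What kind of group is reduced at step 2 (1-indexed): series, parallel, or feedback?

Step 1: series reduction of H2, H3
Step 2: reduce the parallel group H1, (H2*H3)
Step 3: combine (H1+(H2*H3)), H4 in series
Step 4: sum the parallel branches ((H1+(H2*H3))*H4), H5, H6
Step 5: reduce the series chain H7, H8
Step 6: reduce the feedback loop with forward (((H1+(H2*H3))*H4)+H5+H6) and return (H7*H8)
The group at step 2 is a parallel group.

Answer: parallel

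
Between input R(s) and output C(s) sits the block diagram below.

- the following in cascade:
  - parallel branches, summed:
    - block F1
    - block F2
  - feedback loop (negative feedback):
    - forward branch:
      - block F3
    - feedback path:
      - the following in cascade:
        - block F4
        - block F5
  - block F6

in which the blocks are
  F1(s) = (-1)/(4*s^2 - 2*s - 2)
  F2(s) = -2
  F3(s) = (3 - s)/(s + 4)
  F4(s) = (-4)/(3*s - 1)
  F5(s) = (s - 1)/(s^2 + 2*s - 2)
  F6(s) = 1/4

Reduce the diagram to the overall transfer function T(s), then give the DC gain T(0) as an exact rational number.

(1) add F1, F2 (parallel): (-8*s^2 + 4*s + 3)/(4*s^2 - 2*s - 2)
(2) combine F4, F5 in series: (4 - 4*s)/(3*s^3 + 5*s^2 - 8*s + 2)
(3) reduce the feedback loop with forward F3 and return (F4*F5): (-3*s^4 + 4*s^3 + 23*s^2 - 26*s + 6)/(3*s^4 + 17*s^3 + 16*s^2 - 46*s + 20)
(4) multiply (F1+F2), [F3/(1+F3*(F4*F5))], F6 (series): (24*s^6 - 44*s^5 - 177*s^4 + 312*s^3 - 83*s^2 - 54*s + 18)/(48*s^6 + 248*s^5 + 96*s^4 - 1000*s^3 + 560*s^2 + 208*s - 160)
Evaluating the step-4 result (the overall T(s)) at s = 0 gives T(0) = 18/(-160) = -9/80.

Therefore the answer is -9/80.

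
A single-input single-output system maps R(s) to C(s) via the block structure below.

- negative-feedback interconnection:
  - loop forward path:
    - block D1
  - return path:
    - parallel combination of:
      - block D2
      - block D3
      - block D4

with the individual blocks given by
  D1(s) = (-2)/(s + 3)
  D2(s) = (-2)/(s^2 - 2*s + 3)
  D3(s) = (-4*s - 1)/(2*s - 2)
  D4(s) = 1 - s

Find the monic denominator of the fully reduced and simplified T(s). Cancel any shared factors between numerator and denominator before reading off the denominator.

The answer is s^4 - 4*s^3/3 + 5*s^2/3 + 10*s/3 - 4/3.

Reasoning:
Step 1: reduce the parallel group D2, D3, D4 -> (-2*s^4 + 4*s^3 - 9*s^2 + 2*s - 5)/(2*s^3 - 6*s^2 + 10*s - 6)
Step 2: close the feedback loop around D1, (D2+D3+D4) -> (-2*s^3 + 6*s^2 - 10*s + 6)/(3*s^4 - 4*s^3 + 5*s^2 + 10*s - 4)
Step 2 gives the fully reduced T(s), with no common factor left to cancel. The denominator's leading coefficient is 3, so divide each of its coefficients by 3 to get the monic form.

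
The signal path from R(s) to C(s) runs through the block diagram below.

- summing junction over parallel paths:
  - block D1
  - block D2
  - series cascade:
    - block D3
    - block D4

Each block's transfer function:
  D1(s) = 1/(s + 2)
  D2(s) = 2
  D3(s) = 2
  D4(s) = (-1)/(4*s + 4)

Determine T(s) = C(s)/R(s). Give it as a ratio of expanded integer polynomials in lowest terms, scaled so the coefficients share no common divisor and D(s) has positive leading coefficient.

First reduce the diagram to T(s).

Step 1: multiply D3, D4 (series); result (-1)/(2*s + 2)
Step 2: parallel reduction of D1, D2, (D3*D4) - this is the overall T(s), already in the required normalized form

Answer: (4*s^2 + 13*s + 8)/(2*s^2 + 6*s + 4)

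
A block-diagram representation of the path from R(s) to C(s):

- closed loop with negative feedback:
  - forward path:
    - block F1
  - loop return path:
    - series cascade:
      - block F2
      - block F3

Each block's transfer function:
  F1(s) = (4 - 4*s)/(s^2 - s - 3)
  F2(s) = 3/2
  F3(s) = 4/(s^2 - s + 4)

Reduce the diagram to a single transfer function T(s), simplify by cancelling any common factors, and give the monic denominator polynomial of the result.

The answer is s^4 - 2*s^3 + 2*s^2 - 25*s + 12.

Reasoning:
Step 1 - combine F2, F3 in series, giving 6/(s^2 - s + 4)
Step 2 - reduce the feedback loop with forward F1 and return (F2*F3), giving (-4*s^3 + 8*s^2 - 20*s + 16)/(s^4 - 2*s^3 + 2*s^2 - 25*s + 12)
T(s) is the step-2 result (common factors already cancelled). Leading coefficient of the denominator: 1, so no rescaling is needed.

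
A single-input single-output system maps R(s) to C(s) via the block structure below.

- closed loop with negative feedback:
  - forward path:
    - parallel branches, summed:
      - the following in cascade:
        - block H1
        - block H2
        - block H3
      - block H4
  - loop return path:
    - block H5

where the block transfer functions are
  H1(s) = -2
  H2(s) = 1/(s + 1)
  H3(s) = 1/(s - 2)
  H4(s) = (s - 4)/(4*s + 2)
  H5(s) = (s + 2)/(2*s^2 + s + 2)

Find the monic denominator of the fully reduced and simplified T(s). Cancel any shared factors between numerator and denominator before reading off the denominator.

The answer is s^5 + s^4/8 - 17*s^3/8 - 19*s^2/4 - 4*s.

Reasoning:
[1] multiply H1, H2, H3 (series) gives (-2)/(s^2 - s - 2)
[2] add (H1*H2*H3), H4 (parallel) gives (s^3 - 5*s^2 - 6*s + 4)/(4*s^3 - 2*s^2 - 10*s - 4)
[3] feedback reduction of ((H1*H2*H3)+H4), H5 gives (2*s^5 - 9*s^4 - 15*s^3 - 8*s^2 - 8*s + 8)/(8*s^5 + s^4 - 17*s^3 - 38*s^2 - 32*s)
Step 3 gives the fully reduced T(s), with no common factor left to cancel. The denominator's leading coefficient is 8, so divide each of its coefficients by 8 to get the monic form.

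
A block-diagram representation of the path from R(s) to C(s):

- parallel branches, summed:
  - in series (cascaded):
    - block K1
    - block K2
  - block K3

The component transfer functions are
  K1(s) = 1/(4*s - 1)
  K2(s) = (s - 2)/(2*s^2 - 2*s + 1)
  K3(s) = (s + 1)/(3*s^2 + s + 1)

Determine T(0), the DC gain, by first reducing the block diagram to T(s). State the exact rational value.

(1) combine K1, K2 in series -> (s - 2)/(8*s^3 - 10*s^2 + 6*s - 1)
(2) sum the parallel branches (K1*K2), K3 -> (8*s^4 + s^3 - 9*s^2 + 4*s - 3)/(24*s^5 - 22*s^4 + 16*s^3 - 7*s^2 + 5*s - 1)
Step 2 gives the overall T(s). Then T(0) = -3/(-1) = 3.

Answer: 3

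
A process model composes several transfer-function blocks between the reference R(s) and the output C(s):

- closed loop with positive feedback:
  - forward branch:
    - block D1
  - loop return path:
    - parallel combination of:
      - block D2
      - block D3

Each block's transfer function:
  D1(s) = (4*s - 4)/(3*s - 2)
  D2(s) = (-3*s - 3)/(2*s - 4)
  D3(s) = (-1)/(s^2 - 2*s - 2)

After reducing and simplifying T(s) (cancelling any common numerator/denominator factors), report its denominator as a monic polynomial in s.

Step 1. add D2, D3 (parallel) gives (-3*s^3 + 3*s^2 + 10*s + 10)/(2*s^3 - 8*s^2 + 4*s + 8)
Step 2. collapse the loop (D1 forward, (D2+D3) return) gives (4*s^4 - 20*s^3 + 24*s^2 + 8*s - 16)/(9*s^4 - 26*s^3 + 8*s + 12)
Step 2 gives the fully reduced T(s), with no common factor left to cancel. The denominator's leading coefficient is 9, so divide each of its coefficients by 9 to get the monic form.

Therefore the answer is s^4 - 26*s^3/9 + 8*s/9 + 4/3.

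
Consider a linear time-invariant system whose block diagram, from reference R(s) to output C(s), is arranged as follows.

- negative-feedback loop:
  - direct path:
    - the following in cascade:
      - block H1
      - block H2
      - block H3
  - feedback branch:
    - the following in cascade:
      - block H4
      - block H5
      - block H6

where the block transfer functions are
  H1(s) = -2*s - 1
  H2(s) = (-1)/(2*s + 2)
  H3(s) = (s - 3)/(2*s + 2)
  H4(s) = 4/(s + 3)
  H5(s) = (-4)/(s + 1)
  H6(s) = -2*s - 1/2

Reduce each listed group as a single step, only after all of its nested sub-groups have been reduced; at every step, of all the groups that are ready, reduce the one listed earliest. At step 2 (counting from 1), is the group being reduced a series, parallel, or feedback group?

[1] multiply H1, H2, H3 (series)
[2] series reduction of H4, H5, H6
[3] feedback reduction of (H1*H2*H3), (H4*H5*H6)
So the answer for step 2 is series.

Answer: series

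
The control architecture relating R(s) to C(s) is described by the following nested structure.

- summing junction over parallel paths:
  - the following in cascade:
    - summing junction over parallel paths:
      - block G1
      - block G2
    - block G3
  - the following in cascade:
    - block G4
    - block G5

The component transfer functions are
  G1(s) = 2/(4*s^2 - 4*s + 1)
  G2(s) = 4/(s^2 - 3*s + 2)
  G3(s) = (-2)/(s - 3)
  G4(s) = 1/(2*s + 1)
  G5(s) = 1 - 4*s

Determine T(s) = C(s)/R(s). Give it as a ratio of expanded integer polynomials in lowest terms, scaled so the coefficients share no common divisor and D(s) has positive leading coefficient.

[1] add G1, G2 (parallel); result (18*s^2 - 22*s + 8)/(4*s^4 - 16*s^3 + 21*s^2 - 11*s + 2)
[2] cascade (G1+G2), G3; result (-36*s^2 + 44*s - 16)/(4*s^5 - 28*s^4 + 69*s^3 - 74*s^2 + 35*s - 6)
[3] combine G4, G5 in series; result (1 - 4*s)/(2*s + 1)
[4] sum the parallel branches ((G1+G2)*G3), (G4*G5): this yields T(s), and no further normalization is needed

Therefore the answer is (-16*s^6 + 116*s^5 - 304*s^4 + 293*s^3 - 162*s^2 + 71*s - 22)/(8*s^6 - 52*s^5 + 110*s^4 - 79*s^3 - 4*s^2 + 23*s - 6).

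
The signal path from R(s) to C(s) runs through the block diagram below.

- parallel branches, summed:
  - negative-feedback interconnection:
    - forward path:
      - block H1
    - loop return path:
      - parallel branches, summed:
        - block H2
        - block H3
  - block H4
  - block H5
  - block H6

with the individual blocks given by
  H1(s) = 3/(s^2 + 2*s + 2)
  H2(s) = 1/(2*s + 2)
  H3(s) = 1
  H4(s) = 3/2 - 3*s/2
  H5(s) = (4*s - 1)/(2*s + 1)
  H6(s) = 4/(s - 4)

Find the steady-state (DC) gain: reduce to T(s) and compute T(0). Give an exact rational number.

First reduce the diagram to T(s).

[1] reduce the parallel group H2, H3 gives (2*s + 3)/(2*s + 2)
[2] reduce the feedback loop with forward H1 and return (H2+H3) gives (6*s + 6)/(2*s^3 + 6*s^2 + 14*s + 13)
[3] add [H1/(1+H1*(H2+H3))], H4, H5, H6 (parallel) gives (-12*s^6 + 34*s^5 + 72*s^4 + 282*s^3 + 41*s^2 - 427*s + 4)/(8*s^5 - 4*s^4 - 44*s^3 - 192*s^2 - 294*s - 104)
That last expression is T(s); at s = 0 only the constant terms survive, so T(0) = 4/(-104) = -1/26.

Answer: -1/26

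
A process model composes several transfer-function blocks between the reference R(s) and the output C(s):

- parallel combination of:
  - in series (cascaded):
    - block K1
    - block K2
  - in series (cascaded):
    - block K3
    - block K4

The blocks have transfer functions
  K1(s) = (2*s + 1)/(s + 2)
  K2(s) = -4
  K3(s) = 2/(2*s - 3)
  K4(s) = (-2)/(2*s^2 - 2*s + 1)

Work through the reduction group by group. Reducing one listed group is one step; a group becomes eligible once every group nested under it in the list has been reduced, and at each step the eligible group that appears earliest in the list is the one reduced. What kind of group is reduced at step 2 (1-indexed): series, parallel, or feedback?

Step 1: combine K1, K2 in series
Step 2: combine K3, K4 in series
Step 3: add (K1*K2), (K3*K4) (parallel)
Step 2: series.

Answer: series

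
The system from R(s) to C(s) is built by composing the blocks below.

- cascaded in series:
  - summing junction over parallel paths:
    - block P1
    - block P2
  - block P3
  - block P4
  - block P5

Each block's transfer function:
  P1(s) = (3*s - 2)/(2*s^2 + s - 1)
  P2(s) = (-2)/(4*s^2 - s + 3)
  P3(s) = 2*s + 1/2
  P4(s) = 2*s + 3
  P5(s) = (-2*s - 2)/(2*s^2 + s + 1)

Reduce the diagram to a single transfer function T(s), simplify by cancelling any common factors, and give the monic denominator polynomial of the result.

Answer: s^5 - s^4/4 + s^3 - 5*s^2/16 + s/4 - 3/16

Working:
[1] reduce the parallel group P1, P2; result (12*s^3 - 15*s^2 + 9*s - 4)/(8*s^4 + 2*s^3 + s^2 + 4*s - 3)
[2] reduce the series chain (P1+P2), P3, P4, P5; result (-96*s^5 - 48*s^4 + 102*s^3 - 49*s^2 + 29*s + 12)/(16*s^5 - 4*s^4 + 16*s^3 - 5*s^2 + 4*s - 3)
No further cancellation is possible in the step-2 result, so that is T(s). Its denominator becomes monic after dividing by the leading coefficient 16.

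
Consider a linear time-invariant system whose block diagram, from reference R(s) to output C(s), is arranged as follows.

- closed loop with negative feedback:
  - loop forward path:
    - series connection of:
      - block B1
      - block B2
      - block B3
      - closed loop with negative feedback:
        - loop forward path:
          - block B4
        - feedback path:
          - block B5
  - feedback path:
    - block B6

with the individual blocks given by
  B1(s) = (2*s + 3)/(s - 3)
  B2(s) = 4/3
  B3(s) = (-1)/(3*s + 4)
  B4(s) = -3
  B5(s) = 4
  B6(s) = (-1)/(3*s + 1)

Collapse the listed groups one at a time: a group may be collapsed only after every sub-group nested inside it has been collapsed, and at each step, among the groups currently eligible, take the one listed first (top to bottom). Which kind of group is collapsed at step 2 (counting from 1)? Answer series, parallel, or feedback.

Step 1 - apply the feedback formula to B4, B5
Step 2 - combine B1, B2, B3, [B4/(1+B4*B5)] in series
Step 3 - reduce the feedback loop with forward (B1*B2*B3*[B4/(1+B4*B5)]) and return B6
Step 2 collapses a series group.

Therefore the answer is series.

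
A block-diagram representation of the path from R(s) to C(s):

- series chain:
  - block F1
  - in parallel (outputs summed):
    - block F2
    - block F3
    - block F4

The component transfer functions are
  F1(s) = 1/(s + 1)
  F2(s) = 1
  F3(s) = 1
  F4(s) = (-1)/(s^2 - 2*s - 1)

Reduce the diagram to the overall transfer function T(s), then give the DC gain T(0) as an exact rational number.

Step 1: parallel reduction of F2, F3, F4; result (2*s^2 - 4*s - 3)/(s^2 - 2*s - 1)
Step 2: multiply F1, (F2+F3+F4) (series); result (2*s^2 - 4*s - 3)/(s^3 - s^2 - 3*s - 1)
Evaluating the step-2 result (the overall T(s)) at s = 0 gives T(0) = -3/(-1) = 3.

Hence the answer: 3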